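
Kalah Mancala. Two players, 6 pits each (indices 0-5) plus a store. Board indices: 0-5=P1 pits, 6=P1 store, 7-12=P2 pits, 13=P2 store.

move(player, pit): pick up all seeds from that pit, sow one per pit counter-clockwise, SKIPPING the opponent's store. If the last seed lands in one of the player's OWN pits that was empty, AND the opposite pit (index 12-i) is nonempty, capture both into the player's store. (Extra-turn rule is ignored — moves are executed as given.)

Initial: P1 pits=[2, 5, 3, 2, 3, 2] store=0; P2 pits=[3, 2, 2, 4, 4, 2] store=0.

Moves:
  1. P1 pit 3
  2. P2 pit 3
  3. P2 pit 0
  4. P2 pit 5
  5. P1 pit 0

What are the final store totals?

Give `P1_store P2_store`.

Move 1: P1 pit3 -> P1=[2,5,3,0,4,3](0) P2=[3,2,2,4,4,2](0)
Move 2: P2 pit3 -> P1=[3,5,3,0,4,3](0) P2=[3,2,2,0,5,3](1)
Move 3: P2 pit0 -> P1=[3,5,0,0,4,3](0) P2=[0,3,3,0,5,3](5)
Move 4: P2 pit5 -> P1=[4,6,0,0,4,3](0) P2=[0,3,3,0,5,0](6)
Move 5: P1 pit0 -> P1=[0,7,1,1,5,3](0) P2=[0,3,3,0,5,0](6)

Answer: 0 6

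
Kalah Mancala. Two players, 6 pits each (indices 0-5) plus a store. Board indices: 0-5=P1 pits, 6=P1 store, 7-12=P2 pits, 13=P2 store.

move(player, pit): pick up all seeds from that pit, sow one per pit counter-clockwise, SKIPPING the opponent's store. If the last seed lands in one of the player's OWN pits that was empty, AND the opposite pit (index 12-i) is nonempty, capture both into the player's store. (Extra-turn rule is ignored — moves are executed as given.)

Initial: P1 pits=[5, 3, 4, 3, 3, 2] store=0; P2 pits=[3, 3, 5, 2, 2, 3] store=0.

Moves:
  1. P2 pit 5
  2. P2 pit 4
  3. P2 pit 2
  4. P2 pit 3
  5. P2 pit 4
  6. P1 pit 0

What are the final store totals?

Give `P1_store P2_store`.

Answer: 1 5

Derivation:
Move 1: P2 pit5 -> P1=[6,4,4,3,3,2](0) P2=[3,3,5,2,2,0](1)
Move 2: P2 pit4 -> P1=[6,4,4,3,3,2](0) P2=[3,3,5,2,0,1](2)
Move 3: P2 pit2 -> P1=[7,4,4,3,3,2](0) P2=[3,3,0,3,1,2](3)
Move 4: P2 pit3 -> P1=[7,4,4,3,3,2](0) P2=[3,3,0,0,2,3](4)
Move 5: P2 pit4 -> P1=[7,4,4,3,3,2](0) P2=[3,3,0,0,0,4](5)
Move 6: P1 pit0 -> P1=[0,5,5,4,4,3](1) P2=[4,3,0,0,0,4](5)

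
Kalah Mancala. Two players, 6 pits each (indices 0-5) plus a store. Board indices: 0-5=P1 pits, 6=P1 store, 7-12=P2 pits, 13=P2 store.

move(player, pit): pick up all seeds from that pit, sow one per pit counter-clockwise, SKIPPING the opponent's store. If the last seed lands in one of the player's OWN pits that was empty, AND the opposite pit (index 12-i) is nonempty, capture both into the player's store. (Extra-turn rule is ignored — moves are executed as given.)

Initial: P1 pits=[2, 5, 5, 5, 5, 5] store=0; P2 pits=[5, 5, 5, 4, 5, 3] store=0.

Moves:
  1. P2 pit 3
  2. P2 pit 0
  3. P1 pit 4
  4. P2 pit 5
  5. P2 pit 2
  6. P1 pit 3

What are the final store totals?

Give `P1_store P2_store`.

Answer: 2 3

Derivation:
Move 1: P2 pit3 -> P1=[3,5,5,5,5,5](0) P2=[5,5,5,0,6,4](1)
Move 2: P2 pit0 -> P1=[3,5,5,5,5,5](0) P2=[0,6,6,1,7,5](1)
Move 3: P1 pit4 -> P1=[3,5,5,5,0,6](1) P2=[1,7,7,1,7,5](1)
Move 4: P2 pit5 -> P1=[4,6,6,6,0,6](1) P2=[1,7,7,1,7,0](2)
Move 5: P2 pit2 -> P1=[5,7,7,6,0,6](1) P2=[1,7,0,2,8,1](3)
Move 6: P1 pit3 -> P1=[5,7,7,0,1,7](2) P2=[2,8,1,2,8,1](3)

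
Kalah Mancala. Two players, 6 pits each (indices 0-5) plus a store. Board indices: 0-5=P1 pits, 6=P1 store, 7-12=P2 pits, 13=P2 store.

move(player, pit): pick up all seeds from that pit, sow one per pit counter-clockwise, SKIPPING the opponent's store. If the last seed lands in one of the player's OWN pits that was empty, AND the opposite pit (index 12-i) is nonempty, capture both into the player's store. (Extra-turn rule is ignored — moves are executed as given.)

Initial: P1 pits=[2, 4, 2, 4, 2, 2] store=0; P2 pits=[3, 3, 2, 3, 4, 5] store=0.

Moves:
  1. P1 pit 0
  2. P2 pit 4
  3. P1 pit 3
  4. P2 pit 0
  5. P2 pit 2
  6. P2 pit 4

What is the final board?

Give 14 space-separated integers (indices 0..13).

Move 1: P1 pit0 -> P1=[0,5,3,4,2,2](0) P2=[3,3,2,3,4,5](0)
Move 2: P2 pit4 -> P1=[1,6,3,4,2,2](0) P2=[3,3,2,3,0,6](1)
Move 3: P1 pit3 -> P1=[1,6,3,0,3,3](1) P2=[4,3,2,3,0,6](1)
Move 4: P2 pit0 -> P1=[1,0,3,0,3,3](1) P2=[0,4,3,4,0,6](8)
Move 5: P2 pit2 -> P1=[1,0,3,0,3,3](1) P2=[0,4,0,5,1,7](8)
Move 6: P2 pit4 -> P1=[1,0,3,0,3,3](1) P2=[0,4,0,5,0,8](8)

Answer: 1 0 3 0 3 3 1 0 4 0 5 0 8 8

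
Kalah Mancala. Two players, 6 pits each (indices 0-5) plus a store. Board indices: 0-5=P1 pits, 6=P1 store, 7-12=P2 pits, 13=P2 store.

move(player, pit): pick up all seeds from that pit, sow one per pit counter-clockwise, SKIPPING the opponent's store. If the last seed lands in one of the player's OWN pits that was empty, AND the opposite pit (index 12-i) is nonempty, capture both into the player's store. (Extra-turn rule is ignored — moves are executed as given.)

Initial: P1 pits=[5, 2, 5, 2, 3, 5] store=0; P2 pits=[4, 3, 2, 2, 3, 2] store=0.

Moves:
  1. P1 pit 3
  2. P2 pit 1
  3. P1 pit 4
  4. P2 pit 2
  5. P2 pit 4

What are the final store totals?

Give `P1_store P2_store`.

Move 1: P1 pit3 -> P1=[5,2,5,0,4,6](0) P2=[4,3,2,2,3,2](0)
Move 2: P2 pit1 -> P1=[5,2,5,0,4,6](0) P2=[4,0,3,3,4,2](0)
Move 3: P1 pit4 -> P1=[5,2,5,0,0,7](1) P2=[5,1,3,3,4,2](0)
Move 4: P2 pit2 -> P1=[5,2,5,0,0,7](1) P2=[5,1,0,4,5,3](0)
Move 5: P2 pit4 -> P1=[6,3,6,0,0,7](1) P2=[5,1,0,4,0,4](1)

Answer: 1 1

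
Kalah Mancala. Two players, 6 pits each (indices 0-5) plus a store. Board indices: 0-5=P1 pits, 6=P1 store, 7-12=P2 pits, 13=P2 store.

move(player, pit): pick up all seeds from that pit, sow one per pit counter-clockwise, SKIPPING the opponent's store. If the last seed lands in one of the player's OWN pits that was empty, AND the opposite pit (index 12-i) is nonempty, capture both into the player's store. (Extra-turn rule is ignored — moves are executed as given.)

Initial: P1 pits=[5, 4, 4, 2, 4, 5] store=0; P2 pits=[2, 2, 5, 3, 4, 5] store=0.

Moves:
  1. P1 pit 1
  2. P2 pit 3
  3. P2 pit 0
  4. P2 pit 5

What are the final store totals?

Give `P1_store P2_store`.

Answer: 0 2

Derivation:
Move 1: P1 pit1 -> P1=[5,0,5,3,5,6](0) P2=[2,2,5,3,4,5](0)
Move 2: P2 pit3 -> P1=[5,0,5,3,5,6](0) P2=[2,2,5,0,5,6](1)
Move 3: P2 pit0 -> P1=[5,0,5,3,5,6](0) P2=[0,3,6,0,5,6](1)
Move 4: P2 pit5 -> P1=[6,1,6,4,6,6](0) P2=[0,3,6,0,5,0](2)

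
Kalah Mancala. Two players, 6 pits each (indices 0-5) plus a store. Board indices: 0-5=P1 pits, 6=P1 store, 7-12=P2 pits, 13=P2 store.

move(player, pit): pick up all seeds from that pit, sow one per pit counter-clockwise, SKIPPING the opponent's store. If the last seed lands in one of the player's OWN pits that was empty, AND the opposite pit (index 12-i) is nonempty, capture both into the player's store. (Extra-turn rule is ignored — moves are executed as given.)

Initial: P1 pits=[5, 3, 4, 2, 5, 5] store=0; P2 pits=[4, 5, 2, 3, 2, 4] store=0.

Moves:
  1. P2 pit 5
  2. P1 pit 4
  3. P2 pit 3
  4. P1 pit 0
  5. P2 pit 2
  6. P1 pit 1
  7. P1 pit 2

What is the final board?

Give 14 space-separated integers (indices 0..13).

Answer: 0 0 0 5 3 9 4 6 7 1 1 4 2 2

Derivation:
Move 1: P2 pit5 -> P1=[6,4,5,2,5,5](0) P2=[4,5,2,3,2,0](1)
Move 2: P1 pit4 -> P1=[6,4,5,2,0,6](1) P2=[5,6,3,3,2,0](1)
Move 3: P2 pit3 -> P1=[6,4,5,2,0,6](1) P2=[5,6,3,0,3,1](2)
Move 4: P1 pit0 -> P1=[0,5,6,3,1,7](2) P2=[5,6,3,0,3,1](2)
Move 5: P2 pit2 -> P1=[0,5,6,3,1,7](2) P2=[5,6,0,1,4,2](2)
Move 6: P1 pit1 -> P1=[0,0,7,4,2,8](3) P2=[5,6,0,1,4,2](2)
Move 7: P1 pit2 -> P1=[0,0,0,5,3,9](4) P2=[6,7,1,1,4,2](2)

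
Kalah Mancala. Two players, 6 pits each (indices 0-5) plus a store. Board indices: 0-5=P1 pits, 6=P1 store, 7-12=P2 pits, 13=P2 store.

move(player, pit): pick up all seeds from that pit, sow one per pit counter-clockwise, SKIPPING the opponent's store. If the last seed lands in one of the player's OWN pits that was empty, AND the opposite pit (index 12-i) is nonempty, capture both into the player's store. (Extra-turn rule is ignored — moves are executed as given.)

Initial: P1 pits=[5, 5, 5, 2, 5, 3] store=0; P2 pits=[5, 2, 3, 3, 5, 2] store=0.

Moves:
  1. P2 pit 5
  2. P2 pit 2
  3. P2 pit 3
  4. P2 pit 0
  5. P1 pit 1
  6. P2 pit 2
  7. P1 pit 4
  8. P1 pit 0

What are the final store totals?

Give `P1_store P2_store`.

Move 1: P2 pit5 -> P1=[6,5,5,2,5,3](0) P2=[5,2,3,3,5,0](1)
Move 2: P2 pit2 -> P1=[0,5,5,2,5,3](0) P2=[5,2,0,4,6,0](8)
Move 3: P2 pit3 -> P1=[1,5,5,2,5,3](0) P2=[5,2,0,0,7,1](9)
Move 4: P2 pit0 -> P1=[1,5,5,2,5,3](0) P2=[0,3,1,1,8,2](9)
Move 5: P1 pit1 -> P1=[1,0,6,3,6,4](1) P2=[0,3,1,1,8,2](9)
Move 6: P2 pit2 -> P1=[1,0,6,3,6,4](1) P2=[0,3,0,2,8,2](9)
Move 7: P1 pit4 -> P1=[1,0,6,3,0,5](2) P2=[1,4,1,3,8,2](9)
Move 8: P1 pit0 -> P1=[0,0,6,3,0,5](11) P2=[1,4,1,3,0,2](9)

Answer: 11 9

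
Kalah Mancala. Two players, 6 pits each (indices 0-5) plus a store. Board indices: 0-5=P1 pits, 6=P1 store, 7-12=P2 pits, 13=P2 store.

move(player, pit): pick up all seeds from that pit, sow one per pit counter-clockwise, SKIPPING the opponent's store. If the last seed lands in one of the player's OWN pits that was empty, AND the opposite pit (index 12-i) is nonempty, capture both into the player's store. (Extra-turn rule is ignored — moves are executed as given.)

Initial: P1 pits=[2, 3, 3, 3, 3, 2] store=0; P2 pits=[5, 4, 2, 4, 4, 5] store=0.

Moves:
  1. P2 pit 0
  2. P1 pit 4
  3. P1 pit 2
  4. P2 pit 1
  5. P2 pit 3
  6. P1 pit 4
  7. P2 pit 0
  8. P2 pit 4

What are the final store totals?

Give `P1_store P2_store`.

Move 1: P2 pit0 -> P1=[2,3,3,3,3,2](0) P2=[0,5,3,5,5,6](0)
Move 2: P1 pit4 -> P1=[2,3,3,3,0,3](1) P2=[1,5,3,5,5,6](0)
Move 3: P1 pit2 -> P1=[2,3,0,4,1,4](1) P2=[1,5,3,5,5,6](0)
Move 4: P2 pit1 -> P1=[2,3,0,4,1,4](1) P2=[1,0,4,6,6,7](1)
Move 5: P2 pit3 -> P1=[3,4,1,4,1,4](1) P2=[1,0,4,0,7,8](2)
Move 6: P1 pit4 -> P1=[3,4,1,4,0,5](1) P2=[1,0,4,0,7,8](2)
Move 7: P2 pit0 -> P1=[3,4,1,4,0,5](1) P2=[0,1,4,0,7,8](2)
Move 8: P2 pit4 -> P1=[4,5,2,5,1,5](1) P2=[0,1,4,0,0,9](3)

Answer: 1 3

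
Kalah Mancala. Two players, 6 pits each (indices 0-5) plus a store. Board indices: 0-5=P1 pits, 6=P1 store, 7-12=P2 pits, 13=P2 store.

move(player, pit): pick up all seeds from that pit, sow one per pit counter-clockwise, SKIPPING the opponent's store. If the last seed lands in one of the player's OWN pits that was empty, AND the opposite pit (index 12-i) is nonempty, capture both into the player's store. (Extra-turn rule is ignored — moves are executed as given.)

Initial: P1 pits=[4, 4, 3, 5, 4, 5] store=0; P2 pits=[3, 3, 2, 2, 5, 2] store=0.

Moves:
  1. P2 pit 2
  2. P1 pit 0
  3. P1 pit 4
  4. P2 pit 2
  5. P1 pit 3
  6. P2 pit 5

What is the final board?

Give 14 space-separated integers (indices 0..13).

Move 1: P2 pit2 -> P1=[4,4,3,5,4,5](0) P2=[3,3,0,3,6,2](0)
Move 2: P1 pit0 -> P1=[0,5,4,6,5,5](0) P2=[3,3,0,3,6,2](0)
Move 3: P1 pit4 -> P1=[0,5,4,6,0,6](1) P2=[4,4,1,3,6,2](0)
Move 4: P2 pit2 -> P1=[0,5,4,6,0,6](1) P2=[4,4,0,4,6,2](0)
Move 5: P1 pit3 -> P1=[0,5,4,0,1,7](2) P2=[5,5,1,4,6,2](0)
Move 6: P2 pit5 -> P1=[1,5,4,0,1,7](2) P2=[5,5,1,4,6,0](1)

Answer: 1 5 4 0 1 7 2 5 5 1 4 6 0 1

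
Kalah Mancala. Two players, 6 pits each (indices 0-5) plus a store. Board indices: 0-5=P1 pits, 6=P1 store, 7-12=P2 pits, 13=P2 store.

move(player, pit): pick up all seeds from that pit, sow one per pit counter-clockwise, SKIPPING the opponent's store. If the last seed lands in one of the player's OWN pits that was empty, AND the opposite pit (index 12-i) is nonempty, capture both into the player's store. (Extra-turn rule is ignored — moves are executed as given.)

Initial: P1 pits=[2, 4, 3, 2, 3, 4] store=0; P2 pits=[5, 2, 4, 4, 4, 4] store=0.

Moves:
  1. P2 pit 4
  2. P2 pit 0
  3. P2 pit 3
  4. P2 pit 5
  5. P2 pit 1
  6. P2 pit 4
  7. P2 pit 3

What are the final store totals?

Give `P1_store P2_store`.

Answer: 0 12

Derivation:
Move 1: P2 pit4 -> P1=[3,5,3,2,3,4](0) P2=[5,2,4,4,0,5](1)
Move 2: P2 pit0 -> P1=[3,5,3,2,3,4](0) P2=[0,3,5,5,1,6](1)
Move 3: P2 pit3 -> P1=[4,6,3,2,3,4](0) P2=[0,3,5,0,2,7](2)
Move 4: P2 pit5 -> P1=[5,7,4,3,4,5](0) P2=[0,3,5,0,2,0](3)
Move 5: P2 pit1 -> P1=[5,7,4,3,4,5](0) P2=[0,0,6,1,3,0](3)
Move 6: P2 pit4 -> P1=[6,7,4,3,4,5](0) P2=[0,0,6,1,0,1](4)
Move 7: P2 pit3 -> P1=[6,0,4,3,4,5](0) P2=[0,0,6,0,0,1](12)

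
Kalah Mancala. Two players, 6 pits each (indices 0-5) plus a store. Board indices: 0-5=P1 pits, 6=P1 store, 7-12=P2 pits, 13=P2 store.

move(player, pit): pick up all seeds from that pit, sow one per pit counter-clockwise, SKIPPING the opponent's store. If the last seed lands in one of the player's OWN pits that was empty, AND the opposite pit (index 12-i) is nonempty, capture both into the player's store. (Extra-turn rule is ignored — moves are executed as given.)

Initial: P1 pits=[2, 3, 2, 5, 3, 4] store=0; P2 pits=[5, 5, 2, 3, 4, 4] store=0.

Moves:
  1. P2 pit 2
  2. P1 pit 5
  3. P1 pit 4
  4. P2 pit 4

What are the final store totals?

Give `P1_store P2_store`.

Answer: 2 1

Derivation:
Move 1: P2 pit2 -> P1=[2,3,2,5,3,4](0) P2=[5,5,0,4,5,4](0)
Move 2: P1 pit5 -> P1=[2,3,2,5,3,0](1) P2=[6,6,1,4,5,4](0)
Move 3: P1 pit4 -> P1=[2,3,2,5,0,1](2) P2=[7,6,1,4,5,4](0)
Move 4: P2 pit4 -> P1=[3,4,3,5,0,1](2) P2=[7,6,1,4,0,5](1)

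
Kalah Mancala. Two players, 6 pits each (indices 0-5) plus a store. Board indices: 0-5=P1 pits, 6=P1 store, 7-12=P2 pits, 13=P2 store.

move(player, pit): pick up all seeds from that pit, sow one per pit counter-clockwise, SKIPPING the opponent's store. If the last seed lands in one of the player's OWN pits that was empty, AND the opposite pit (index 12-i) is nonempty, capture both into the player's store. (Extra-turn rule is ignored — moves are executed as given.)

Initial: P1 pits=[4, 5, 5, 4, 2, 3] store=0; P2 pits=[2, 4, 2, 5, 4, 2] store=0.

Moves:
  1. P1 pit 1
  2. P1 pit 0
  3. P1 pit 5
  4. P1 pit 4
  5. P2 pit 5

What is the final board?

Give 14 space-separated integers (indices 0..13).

Move 1: P1 pit1 -> P1=[4,0,6,5,3,4](1) P2=[2,4,2,5,4,2](0)
Move 2: P1 pit0 -> P1=[0,1,7,6,4,4](1) P2=[2,4,2,5,4,2](0)
Move 3: P1 pit5 -> P1=[0,1,7,6,4,0](2) P2=[3,5,3,5,4,2](0)
Move 4: P1 pit4 -> P1=[0,1,7,6,0,1](3) P2=[4,6,3,5,4,2](0)
Move 5: P2 pit5 -> P1=[1,1,7,6,0,1](3) P2=[4,6,3,5,4,0](1)

Answer: 1 1 7 6 0 1 3 4 6 3 5 4 0 1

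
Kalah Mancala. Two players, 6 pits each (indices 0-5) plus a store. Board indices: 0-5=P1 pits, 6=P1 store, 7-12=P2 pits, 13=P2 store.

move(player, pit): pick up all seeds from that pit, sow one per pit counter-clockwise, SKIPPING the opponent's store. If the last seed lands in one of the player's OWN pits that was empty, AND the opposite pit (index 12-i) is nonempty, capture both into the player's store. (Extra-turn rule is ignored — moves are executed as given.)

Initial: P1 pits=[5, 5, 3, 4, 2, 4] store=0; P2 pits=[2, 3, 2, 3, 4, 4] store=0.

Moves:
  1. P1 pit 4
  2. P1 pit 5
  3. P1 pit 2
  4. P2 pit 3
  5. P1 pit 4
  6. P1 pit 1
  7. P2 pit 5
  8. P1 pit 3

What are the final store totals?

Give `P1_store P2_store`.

Answer: 8 2

Derivation:
Move 1: P1 pit4 -> P1=[5,5,3,4,0,5](1) P2=[2,3,2,3,4,4](0)
Move 2: P1 pit5 -> P1=[5,5,3,4,0,0](2) P2=[3,4,3,4,4,4](0)
Move 3: P1 pit2 -> P1=[5,5,0,5,1,0](6) P2=[0,4,3,4,4,4](0)
Move 4: P2 pit3 -> P1=[6,5,0,5,1,0](6) P2=[0,4,3,0,5,5](1)
Move 5: P1 pit4 -> P1=[6,5,0,5,0,1](6) P2=[0,4,3,0,5,5](1)
Move 6: P1 pit1 -> P1=[6,0,1,6,1,2](7) P2=[0,4,3,0,5,5](1)
Move 7: P2 pit5 -> P1=[7,1,2,7,1,2](7) P2=[0,4,3,0,5,0](2)
Move 8: P1 pit3 -> P1=[7,1,2,0,2,3](8) P2=[1,5,4,1,5,0](2)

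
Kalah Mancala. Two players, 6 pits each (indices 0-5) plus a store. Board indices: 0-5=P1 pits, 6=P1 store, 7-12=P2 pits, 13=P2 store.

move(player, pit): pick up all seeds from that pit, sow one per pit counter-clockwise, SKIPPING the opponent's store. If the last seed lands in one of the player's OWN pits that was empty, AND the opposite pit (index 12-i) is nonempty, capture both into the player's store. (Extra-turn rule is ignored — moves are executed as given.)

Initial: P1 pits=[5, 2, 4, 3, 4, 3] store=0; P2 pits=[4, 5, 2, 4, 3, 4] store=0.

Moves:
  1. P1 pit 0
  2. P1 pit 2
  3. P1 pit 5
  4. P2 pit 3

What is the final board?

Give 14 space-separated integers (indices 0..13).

Answer: 1 4 0 5 6 0 2 6 6 3 0 4 5 1

Derivation:
Move 1: P1 pit0 -> P1=[0,3,5,4,5,4](0) P2=[4,5,2,4,3,4](0)
Move 2: P1 pit2 -> P1=[0,3,0,5,6,5](1) P2=[5,5,2,4,3,4](0)
Move 3: P1 pit5 -> P1=[0,3,0,5,6,0](2) P2=[6,6,3,5,3,4](0)
Move 4: P2 pit3 -> P1=[1,4,0,5,6,0](2) P2=[6,6,3,0,4,5](1)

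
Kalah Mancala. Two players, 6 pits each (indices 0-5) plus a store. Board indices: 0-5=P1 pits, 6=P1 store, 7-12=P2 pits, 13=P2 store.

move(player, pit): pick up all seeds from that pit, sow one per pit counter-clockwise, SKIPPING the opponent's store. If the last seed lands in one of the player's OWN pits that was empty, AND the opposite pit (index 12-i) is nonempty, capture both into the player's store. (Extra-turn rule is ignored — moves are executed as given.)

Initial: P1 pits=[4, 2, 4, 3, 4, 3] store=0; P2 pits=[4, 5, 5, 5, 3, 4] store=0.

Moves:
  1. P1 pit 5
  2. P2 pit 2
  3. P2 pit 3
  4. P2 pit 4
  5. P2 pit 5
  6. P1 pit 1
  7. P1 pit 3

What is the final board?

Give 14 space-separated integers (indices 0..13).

Move 1: P1 pit5 -> P1=[4,2,4,3,4,0](1) P2=[5,6,5,5,3,4](0)
Move 2: P2 pit2 -> P1=[5,2,4,3,4,0](1) P2=[5,6,0,6,4,5](1)
Move 3: P2 pit3 -> P1=[6,3,5,3,4,0](1) P2=[5,6,0,0,5,6](2)
Move 4: P2 pit4 -> P1=[7,4,6,3,4,0](1) P2=[5,6,0,0,0,7](3)
Move 5: P2 pit5 -> P1=[8,5,7,4,5,1](1) P2=[5,6,0,0,0,0](4)
Move 6: P1 pit1 -> P1=[8,0,8,5,6,2](2) P2=[5,6,0,0,0,0](4)
Move 7: P1 pit3 -> P1=[8,0,8,0,7,3](3) P2=[6,7,0,0,0,0](4)

Answer: 8 0 8 0 7 3 3 6 7 0 0 0 0 4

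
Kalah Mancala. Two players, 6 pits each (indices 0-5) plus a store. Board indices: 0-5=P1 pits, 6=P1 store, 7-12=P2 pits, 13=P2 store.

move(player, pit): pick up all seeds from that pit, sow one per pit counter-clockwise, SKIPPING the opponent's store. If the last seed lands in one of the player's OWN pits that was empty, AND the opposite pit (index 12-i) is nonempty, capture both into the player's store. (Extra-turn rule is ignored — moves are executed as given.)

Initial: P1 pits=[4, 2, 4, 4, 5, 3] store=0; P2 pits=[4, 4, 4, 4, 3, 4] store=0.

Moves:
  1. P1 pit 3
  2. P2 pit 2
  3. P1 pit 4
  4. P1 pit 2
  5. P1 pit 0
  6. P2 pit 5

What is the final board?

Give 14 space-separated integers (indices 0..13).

Move 1: P1 pit3 -> P1=[4,2,4,0,6,4](1) P2=[5,4,4,4,3,4](0)
Move 2: P2 pit2 -> P1=[4,2,4,0,6,4](1) P2=[5,4,0,5,4,5](1)
Move 3: P1 pit4 -> P1=[4,2,4,0,0,5](2) P2=[6,5,1,6,4,5](1)
Move 4: P1 pit2 -> P1=[4,2,0,1,1,6](3) P2=[6,5,1,6,4,5](1)
Move 5: P1 pit0 -> P1=[0,3,1,2,2,6](3) P2=[6,5,1,6,4,5](1)
Move 6: P2 pit5 -> P1=[1,4,2,3,2,6](3) P2=[6,5,1,6,4,0](2)

Answer: 1 4 2 3 2 6 3 6 5 1 6 4 0 2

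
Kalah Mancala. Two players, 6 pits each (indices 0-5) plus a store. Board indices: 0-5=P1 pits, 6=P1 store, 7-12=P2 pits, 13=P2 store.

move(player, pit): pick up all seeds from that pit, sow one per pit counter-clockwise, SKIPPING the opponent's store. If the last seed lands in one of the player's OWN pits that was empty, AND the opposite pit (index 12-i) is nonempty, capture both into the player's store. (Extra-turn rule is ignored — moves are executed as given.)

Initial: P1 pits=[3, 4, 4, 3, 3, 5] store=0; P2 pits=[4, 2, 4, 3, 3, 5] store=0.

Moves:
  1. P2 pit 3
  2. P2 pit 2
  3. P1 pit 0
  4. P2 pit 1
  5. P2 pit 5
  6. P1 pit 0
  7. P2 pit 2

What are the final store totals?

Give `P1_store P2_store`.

Move 1: P2 pit3 -> P1=[3,4,4,3,3,5](0) P2=[4,2,4,0,4,6](1)
Move 2: P2 pit2 -> P1=[3,4,4,3,3,5](0) P2=[4,2,0,1,5,7](2)
Move 3: P1 pit0 -> P1=[0,5,5,4,3,5](0) P2=[4,2,0,1,5,7](2)
Move 4: P2 pit1 -> P1=[0,5,5,4,3,5](0) P2=[4,0,1,2,5,7](2)
Move 5: P2 pit5 -> P1=[1,6,6,5,4,6](0) P2=[4,0,1,2,5,0](3)
Move 6: P1 pit0 -> P1=[0,7,6,5,4,6](0) P2=[4,0,1,2,5,0](3)
Move 7: P2 pit2 -> P1=[0,7,6,5,4,6](0) P2=[4,0,0,3,5,0](3)

Answer: 0 3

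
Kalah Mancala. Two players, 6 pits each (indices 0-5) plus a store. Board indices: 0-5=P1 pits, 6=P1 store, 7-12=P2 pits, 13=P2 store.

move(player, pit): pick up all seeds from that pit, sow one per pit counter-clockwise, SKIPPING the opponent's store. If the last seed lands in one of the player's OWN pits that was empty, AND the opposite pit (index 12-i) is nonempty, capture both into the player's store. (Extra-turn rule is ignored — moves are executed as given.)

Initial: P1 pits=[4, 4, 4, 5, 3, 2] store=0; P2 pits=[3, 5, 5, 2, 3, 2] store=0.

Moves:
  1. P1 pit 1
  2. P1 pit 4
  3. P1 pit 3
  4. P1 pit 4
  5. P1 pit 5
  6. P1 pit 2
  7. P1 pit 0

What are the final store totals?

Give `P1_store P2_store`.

Answer: 4 0

Derivation:
Move 1: P1 pit1 -> P1=[4,0,5,6,4,3](0) P2=[3,5,5,2,3,2](0)
Move 2: P1 pit4 -> P1=[4,0,5,6,0,4](1) P2=[4,6,5,2,3,2](0)
Move 3: P1 pit3 -> P1=[4,0,5,0,1,5](2) P2=[5,7,6,2,3,2](0)
Move 4: P1 pit4 -> P1=[4,0,5,0,0,6](2) P2=[5,7,6,2,3,2](0)
Move 5: P1 pit5 -> P1=[4,0,5,0,0,0](3) P2=[6,8,7,3,4,2](0)
Move 6: P1 pit2 -> P1=[4,0,0,1,1,1](4) P2=[7,8,7,3,4,2](0)
Move 7: P1 pit0 -> P1=[0,1,1,2,2,1](4) P2=[7,8,7,3,4,2](0)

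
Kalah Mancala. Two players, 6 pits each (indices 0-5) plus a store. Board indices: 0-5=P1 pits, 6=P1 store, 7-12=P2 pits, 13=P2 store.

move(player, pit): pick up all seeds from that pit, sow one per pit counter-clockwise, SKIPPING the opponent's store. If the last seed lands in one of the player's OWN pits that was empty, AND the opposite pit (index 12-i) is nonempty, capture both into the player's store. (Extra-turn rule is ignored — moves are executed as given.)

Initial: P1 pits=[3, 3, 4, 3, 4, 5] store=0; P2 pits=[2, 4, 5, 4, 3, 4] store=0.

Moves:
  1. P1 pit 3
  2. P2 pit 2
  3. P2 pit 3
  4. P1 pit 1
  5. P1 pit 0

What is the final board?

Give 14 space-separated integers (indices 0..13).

Answer: 0 1 6 2 7 8 1 2 4 0 0 5 6 2

Derivation:
Move 1: P1 pit3 -> P1=[3,3,4,0,5,6](1) P2=[2,4,5,4,3,4](0)
Move 2: P2 pit2 -> P1=[4,3,4,0,5,6](1) P2=[2,4,0,5,4,5](1)
Move 3: P2 pit3 -> P1=[5,4,4,0,5,6](1) P2=[2,4,0,0,5,6](2)
Move 4: P1 pit1 -> P1=[5,0,5,1,6,7](1) P2=[2,4,0,0,5,6](2)
Move 5: P1 pit0 -> P1=[0,1,6,2,7,8](1) P2=[2,4,0,0,5,6](2)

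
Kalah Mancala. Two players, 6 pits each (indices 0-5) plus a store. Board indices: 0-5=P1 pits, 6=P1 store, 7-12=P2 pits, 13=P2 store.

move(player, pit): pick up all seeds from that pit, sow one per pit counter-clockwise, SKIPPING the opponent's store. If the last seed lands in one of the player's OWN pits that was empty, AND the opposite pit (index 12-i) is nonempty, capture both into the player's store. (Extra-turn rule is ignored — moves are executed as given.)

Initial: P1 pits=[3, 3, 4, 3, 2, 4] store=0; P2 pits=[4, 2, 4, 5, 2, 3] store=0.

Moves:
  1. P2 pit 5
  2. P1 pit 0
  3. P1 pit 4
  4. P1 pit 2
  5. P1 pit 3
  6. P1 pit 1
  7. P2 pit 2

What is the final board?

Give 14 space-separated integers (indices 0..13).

Answer: 0 0 1 1 3 8 4 7 3 0 6 3 1 2

Derivation:
Move 1: P2 pit5 -> P1=[4,4,4,3,2,4](0) P2=[4,2,4,5,2,0](1)
Move 2: P1 pit0 -> P1=[0,5,5,4,3,4](0) P2=[4,2,4,5,2,0](1)
Move 3: P1 pit4 -> P1=[0,5,5,4,0,5](1) P2=[5,2,4,5,2,0](1)
Move 4: P1 pit2 -> P1=[0,5,0,5,1,6](2) P2=[6,2,4,5,2,0](1)
Move 5: P1 pit3 -> P1=[0,5,0,0,2,7](3) P2=[7,3,4,5,2,0](1)
Move 6: P1 pit1 -> P1=[0,0,1,1,3,8](4) P2=[7,3,4,5,2,0](1)
Move 7: P2 pit2 -> P1=[0,0,1,1,3,8](4) P2=[7,3,0,6,3,1](2)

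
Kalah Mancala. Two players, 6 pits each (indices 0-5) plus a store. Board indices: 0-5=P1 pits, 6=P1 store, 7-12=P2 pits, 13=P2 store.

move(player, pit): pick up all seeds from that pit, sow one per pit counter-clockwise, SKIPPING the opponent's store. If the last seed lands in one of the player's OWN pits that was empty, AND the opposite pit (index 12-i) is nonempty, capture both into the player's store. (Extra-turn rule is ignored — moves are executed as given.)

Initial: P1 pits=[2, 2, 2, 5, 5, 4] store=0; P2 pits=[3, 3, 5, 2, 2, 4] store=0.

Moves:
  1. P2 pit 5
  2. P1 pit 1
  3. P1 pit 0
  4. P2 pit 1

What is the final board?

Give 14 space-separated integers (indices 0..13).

Move 1: P2 pit5 -> P1=[3,3,3,5,5,4](0) P2=[3,3,5,2,2,0](1)
Move 2: P1 pit1 -> P1=[3,0,4,6,6,4](0) P2=[3,3,5,2,2,0](1)
Move 3: P1 pit0 -> P1=[0,1,5,7,6,4](0) P2=[3,3,5,2,2,0](1)
Move 4: P2 pit1 -> P1=[0,1,5,7,6,4](0) P2=[3,0,6,3,3,0](1)

Answer: 0 1 5 7 6 4 0 3 0 6 3 3 0 1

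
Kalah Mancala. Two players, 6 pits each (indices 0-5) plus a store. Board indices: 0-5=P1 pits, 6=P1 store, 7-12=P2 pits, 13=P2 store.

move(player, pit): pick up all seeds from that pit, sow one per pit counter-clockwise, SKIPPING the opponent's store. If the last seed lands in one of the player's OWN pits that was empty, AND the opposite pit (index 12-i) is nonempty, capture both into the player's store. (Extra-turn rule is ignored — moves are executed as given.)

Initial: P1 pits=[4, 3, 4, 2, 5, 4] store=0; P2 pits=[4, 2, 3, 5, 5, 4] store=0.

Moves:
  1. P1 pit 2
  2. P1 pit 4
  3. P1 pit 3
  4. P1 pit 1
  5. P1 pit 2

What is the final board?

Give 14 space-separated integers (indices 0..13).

Answer: 4 0 0 2 2 7 3 5 3 4 6 5 4 0

Derivation:
Move 1: P1 pit2 -> P1=[4,3,0,3,6,5](1) P2=[4,2,3,5,5,4](0)
Move 2: P1 pit4 -> P1=[4,3,0,3,0,6](2) P2=[5,3,4,6,5,4](0)
Move 3: P1 pit3 -> P1=[4,3,0,0,1,7](3) P2=[5,3,4,6,5,4](0)
Move 4: P1 pit1 -> P1=[4,0,1,1,2,7](3) P2=[5,3,4,6,5,4](0)
Move 5: P1 pit2 -> P1=[4,0,0,2,2,7](3) P2=[5,3,4,6,5,4](0)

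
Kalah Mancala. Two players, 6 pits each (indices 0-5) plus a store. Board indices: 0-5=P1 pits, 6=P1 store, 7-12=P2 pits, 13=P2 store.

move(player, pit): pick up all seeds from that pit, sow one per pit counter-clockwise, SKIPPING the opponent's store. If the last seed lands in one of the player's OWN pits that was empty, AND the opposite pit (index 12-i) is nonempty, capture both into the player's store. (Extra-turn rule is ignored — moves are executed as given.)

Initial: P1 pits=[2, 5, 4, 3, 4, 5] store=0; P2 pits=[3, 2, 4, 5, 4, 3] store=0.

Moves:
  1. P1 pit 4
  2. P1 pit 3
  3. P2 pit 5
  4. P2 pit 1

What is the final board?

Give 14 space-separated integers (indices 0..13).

Answer: 3 6 4 0 1 7 2 4 0 5 6 5 0 1

Derivation:
Move 1: P1 pit4 -> P1=[2,5,4,3,0,6](1) P2=[4,3,4,5,4,3](0)
Move 2: P1 pit3 -> P1=[2,5,4,0,1,7](2) P2=[4,3,4,5,4,3](0)
Move 3: P2 pit5 -> P1=[3,6,4,0,1,7](2) P2=[4,3,4,5,4,0](1)
Move 4: P2 pit1 -> P1=[3,6,4,0,1,7](2) P2=[4,0,5,6,5,0](1)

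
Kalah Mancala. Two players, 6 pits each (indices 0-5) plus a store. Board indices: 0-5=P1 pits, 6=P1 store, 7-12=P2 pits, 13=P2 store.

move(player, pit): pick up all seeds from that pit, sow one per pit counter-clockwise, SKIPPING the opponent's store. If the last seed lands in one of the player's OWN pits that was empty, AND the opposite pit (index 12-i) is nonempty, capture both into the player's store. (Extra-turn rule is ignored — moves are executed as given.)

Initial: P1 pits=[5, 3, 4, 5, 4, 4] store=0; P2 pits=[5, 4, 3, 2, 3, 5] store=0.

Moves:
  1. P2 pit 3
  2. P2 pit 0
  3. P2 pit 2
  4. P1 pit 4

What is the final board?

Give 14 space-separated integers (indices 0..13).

Move 1: P2 pit3 -> P1=[5,3,4,5,4,4](0) P2=[5,4,3,0,4,6](0)
Move 2: P2 pit0 -> P1=[5,3,4,5,4,4](0) P2=[0,5,4,1,5,7](0)
Move 3: P2 pit2 -> P1=[5,3,4,5,4,4](0) P2=[0,5,0,2,6,8](1)
Move 4: P1 pit4 -> P1=[5,3,4,5,0,5](1) P2=[1,6,0,2,6,8](1)

Answer: 5 3 4 5 0 5 1 1 6 0 2 6 8 1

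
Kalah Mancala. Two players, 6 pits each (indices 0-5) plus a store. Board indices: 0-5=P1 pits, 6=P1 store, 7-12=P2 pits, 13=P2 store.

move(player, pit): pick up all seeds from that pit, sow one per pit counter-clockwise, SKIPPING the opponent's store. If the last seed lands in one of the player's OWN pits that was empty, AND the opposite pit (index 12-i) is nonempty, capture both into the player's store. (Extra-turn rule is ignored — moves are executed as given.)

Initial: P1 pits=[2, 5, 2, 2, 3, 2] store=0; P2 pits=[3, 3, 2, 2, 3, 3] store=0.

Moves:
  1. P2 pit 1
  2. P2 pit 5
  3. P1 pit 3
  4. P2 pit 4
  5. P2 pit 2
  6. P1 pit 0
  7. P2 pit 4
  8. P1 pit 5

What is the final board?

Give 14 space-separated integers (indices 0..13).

Move 1: P2 pit1 -> P1=[2,5,2,2,3,2](0) P2=[3,0,3,3,4,3](0)
Move 2: P2 pit5 -> P1=[3,6,2,2,3,2](0) P2=[3,0,3,3,4,0](1)
Move 3: P1 pit3 -> P1=[3,6,2,0,4,3](0) P2=[3,0,3,3,4,0](1)
Move 4: P2 pit4 -> P1=[4,7,2,0,4,3](0) P2=[3,0,3,3,0,1](2)
Move 5: P2 pit2 -> P1=[4,7,2,0,4,3](0) P2=[3,0,0,4,1,2](2)
Move 6: P1 pit0 -> P1=[0,8,3,1,5,3](0) P2=[3,0,0,4,1,2](2)
Move 7: P2 pit4 -> P1=[0,8,3,1,5,3](0) P2=[3,0,0,4,0,3](2)
Move 8: P1 pit5 -> P1=[0,8,3,1,5,0](1) P2=[4,1,0,4,0,3](2)

Answer: 0 8 3 1 5 0 1 4 1 0 4 0 3 2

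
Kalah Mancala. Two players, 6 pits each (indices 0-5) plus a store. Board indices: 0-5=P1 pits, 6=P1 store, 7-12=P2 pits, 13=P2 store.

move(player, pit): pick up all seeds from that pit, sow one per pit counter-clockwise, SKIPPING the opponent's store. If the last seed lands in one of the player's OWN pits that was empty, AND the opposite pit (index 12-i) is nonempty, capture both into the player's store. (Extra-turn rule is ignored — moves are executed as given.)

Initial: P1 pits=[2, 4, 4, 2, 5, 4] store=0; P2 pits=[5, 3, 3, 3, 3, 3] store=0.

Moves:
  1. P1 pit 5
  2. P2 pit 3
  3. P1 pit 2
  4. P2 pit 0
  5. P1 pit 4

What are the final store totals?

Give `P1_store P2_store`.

Answer: 3 2

Derivation:
Move 1: P1 pit5 -> P1=[2,4,4,2,5,0](1) P2=[6,4,4,3,3,3](0)
Move 2: P2 pit3 -> P1=[2,4,4,2,5,0](1) P2=[6,4,4,0,4,4](1)
Move 3: P1 pit2 -> P1=[2,4,0,3,6,1](2) P2=[6,4,4,0,4,4](1)
Move 4: P2 pit0 -> P1=[2,4,0,3,6,1](2) P2=[0,5,5,1,5,5](2)
Move 5: P1 pit4 -> P1=[2,4,0,3,0,2](3) P2=[1,6,6,2,5,5](2)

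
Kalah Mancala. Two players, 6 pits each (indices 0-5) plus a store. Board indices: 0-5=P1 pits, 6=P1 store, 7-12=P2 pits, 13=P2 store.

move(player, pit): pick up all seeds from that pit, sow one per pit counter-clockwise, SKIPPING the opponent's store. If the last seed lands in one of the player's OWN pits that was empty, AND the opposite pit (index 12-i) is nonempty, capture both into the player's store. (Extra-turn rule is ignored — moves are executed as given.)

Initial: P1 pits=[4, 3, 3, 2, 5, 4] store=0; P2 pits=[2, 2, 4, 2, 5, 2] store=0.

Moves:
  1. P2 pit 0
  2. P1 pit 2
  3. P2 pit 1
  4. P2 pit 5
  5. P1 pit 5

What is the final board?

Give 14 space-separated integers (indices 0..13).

Move 1: P2 pit0 -> P1=[4,3,3,2,5,4](0) P2=[0,3,5,2,5,2](0)
Move 2: P1 pit2 -> P1=[4,3,0,3,6,5](0) P2=[0,3,5,2,5,2](0)
Move 3: P2 pit1 -> P1=[4,3,0,3,6,5](0) P2=[0,0,6,3,6,2](0)
Move 4: P2 pit5 -> P1=[5,3,0,3,6,5](0) P2=[0,0,6,3,6,0](1)
Move 5: P1 pit5 -> P1=[5,3,0,3,6,0](1) P2=[1,1,7,4,6,0](1)

Answer: 5 3 0 3 6 0 1 1 1 7 4 6 0 1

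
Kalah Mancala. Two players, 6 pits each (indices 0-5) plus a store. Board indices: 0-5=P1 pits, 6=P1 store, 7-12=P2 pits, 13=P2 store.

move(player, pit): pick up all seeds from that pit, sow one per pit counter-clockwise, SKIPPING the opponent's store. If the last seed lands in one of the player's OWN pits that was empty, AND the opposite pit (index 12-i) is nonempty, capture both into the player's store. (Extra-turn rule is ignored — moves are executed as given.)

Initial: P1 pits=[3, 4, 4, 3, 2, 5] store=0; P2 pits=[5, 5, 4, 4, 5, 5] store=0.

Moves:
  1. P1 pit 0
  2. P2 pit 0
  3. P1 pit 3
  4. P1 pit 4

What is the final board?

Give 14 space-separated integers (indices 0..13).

Answer: 0 5 5 0 0 7 2 2 6 5 5 6 6 0

Derivation:
Move 1: P1 pit0 -> P1=[0,5,5,4,2,5](0) P2=[5,5,4,4,5,5](0)
Move 2: P2 pit0 -> P1=[0,5,5,4,2,5](0) P2=[0,6,5,5,6,6](0)
Move 3: P1 pit3 -> P1=[0,5,5,0,3,6](1) P2=[1,6,5,5,6,6](0)
Move 4: P1 pit4 -> P1=[0,5,5,0,0,7](2) P2=[2,6,5,5,6,6](0)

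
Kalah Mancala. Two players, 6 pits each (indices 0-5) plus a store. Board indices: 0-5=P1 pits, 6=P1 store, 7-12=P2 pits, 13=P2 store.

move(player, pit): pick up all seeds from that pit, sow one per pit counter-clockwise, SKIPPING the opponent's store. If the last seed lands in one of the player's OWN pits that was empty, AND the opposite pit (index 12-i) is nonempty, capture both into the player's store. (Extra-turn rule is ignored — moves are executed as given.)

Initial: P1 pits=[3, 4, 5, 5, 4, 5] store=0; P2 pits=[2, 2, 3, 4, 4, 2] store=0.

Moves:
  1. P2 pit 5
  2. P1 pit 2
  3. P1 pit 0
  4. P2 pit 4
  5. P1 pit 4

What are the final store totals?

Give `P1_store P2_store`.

Move 1: P2 pit5 -> P1=[4,4,5,5,4,5](0) P2=[2,2,3,4,4,0](1)
Move 2: P1 pit2 -> P1=[4,4,0,6,5,6](1) P2=[3,2,3,4,4,0](1)
Move 3: P1 pit0 -> P1=[0,5,1,7,6,6](1) P2=[3,2,3,4,4,0](1)
Move 4: P2 pit4 -> P1=[1,6,1,7,6,6](1) P2=[3,2,3,4,0,1](2)
Move 5: P1 pit4 -> P1=[1,6,1,7,0,7](2) P2=[4,3,4,5,0,1](2)

Answer: 2 2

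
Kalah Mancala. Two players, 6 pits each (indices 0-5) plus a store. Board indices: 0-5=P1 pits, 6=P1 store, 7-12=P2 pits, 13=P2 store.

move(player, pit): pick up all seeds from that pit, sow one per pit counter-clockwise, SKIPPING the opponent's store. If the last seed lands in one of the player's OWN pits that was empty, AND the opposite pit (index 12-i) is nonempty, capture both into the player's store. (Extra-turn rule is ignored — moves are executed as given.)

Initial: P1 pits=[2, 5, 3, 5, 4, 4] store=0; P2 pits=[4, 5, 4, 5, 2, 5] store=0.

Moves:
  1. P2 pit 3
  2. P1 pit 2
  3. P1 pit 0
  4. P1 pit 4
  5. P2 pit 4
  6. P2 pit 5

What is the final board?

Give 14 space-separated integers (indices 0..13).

Answer: 2 8 2 8 1 7 1 5 6 5 0 0 0 3

Derivation:
Move 1: P2 pit3 -> P1=[3,6,3,5,4,4](0) P2=[4,5,4,0,3,6](1)
Move 2: P1 pit2 -> P1=[3,6,0,6,5,5](0) P2=[4,5,4,0,3,6](1)
Move 3: P1 pit0 -> P1=[0,7,1,7,5,5](0) P2=[4,5,4,0,3,6](1)
Move 4: P1 pit4 -> P1=[0,7,1,7,0,6](1) P2=[5,6,5,0,3,6](1)
Move 5: P2 pit4 -> P1=[1,7,1,7,0,6](1) P2=[5,6,5,0,0,7](2)
Move 6: P2 pit5 -> P1=[2,8,2,8,1,7](1) P2=[5,6,5,0,0,0](3)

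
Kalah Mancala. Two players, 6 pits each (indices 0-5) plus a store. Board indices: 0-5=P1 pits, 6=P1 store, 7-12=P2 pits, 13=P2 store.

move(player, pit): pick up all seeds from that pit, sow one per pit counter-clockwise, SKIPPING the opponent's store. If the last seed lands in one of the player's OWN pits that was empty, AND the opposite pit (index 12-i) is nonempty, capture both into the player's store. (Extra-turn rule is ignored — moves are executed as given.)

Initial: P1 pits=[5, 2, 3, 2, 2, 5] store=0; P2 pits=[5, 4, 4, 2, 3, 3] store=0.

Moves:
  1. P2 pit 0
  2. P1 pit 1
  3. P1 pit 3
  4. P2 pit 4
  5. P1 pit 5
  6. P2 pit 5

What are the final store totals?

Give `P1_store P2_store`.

Move 1: P2 pit0 -> P1=[5,2,3,2,2,5](0) P2=[0,5,5,3,4,4](0)
Move 2: P1 pit1 -> P1=[5,0,4,3,2,5](0) P2=[0,5,5,3,4,4](0)
Move 3: P1 pit3 -> P1=[5,0,4,0,3,6](1) P2=[0,5,5,3,4,4](0)
Move 4: P2 pit4 -> P1=[6,1,4,0,3,6](1) P2=[0,5,5,3,0,5](1)
Move 5: P1 pit5 -> P1=[6,1,4,0,3,0](2) P2=[1,6,6,4,1,5](1)
Move 6: P2 pit5 -> P1=[7,2,5,1,3,0](2) P2=[1,6,6,4,1,0](2)

Answer: 2 2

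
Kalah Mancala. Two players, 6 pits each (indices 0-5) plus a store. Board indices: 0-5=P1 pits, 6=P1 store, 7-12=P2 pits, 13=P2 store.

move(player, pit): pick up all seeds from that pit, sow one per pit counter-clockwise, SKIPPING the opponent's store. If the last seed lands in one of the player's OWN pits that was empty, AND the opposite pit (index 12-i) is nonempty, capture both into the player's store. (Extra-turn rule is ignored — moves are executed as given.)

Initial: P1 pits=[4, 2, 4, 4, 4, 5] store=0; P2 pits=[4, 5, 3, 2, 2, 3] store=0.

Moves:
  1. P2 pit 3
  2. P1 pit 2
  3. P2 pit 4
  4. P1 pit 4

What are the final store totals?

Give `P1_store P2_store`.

Move 1: P2 pit3 -> P1=[4,2,4,4,4,5](0) P2=[4,5,3,0,3,4](0)
Move 2: P1 pit2 -> P1=[4,2,0,5,5,6](1) P2=[4,5,3,0,3,4](0)
Move 3: P2 pit4 -> P1=[5,2,0,5,5,6](1) P2=[4,5,3,0,0,5](1)
Move 4: P1 pit4 -> P1=[5,2,0,5,0,7](2) P2=[5,6,4,0,0,5](1)

Answer: 2 1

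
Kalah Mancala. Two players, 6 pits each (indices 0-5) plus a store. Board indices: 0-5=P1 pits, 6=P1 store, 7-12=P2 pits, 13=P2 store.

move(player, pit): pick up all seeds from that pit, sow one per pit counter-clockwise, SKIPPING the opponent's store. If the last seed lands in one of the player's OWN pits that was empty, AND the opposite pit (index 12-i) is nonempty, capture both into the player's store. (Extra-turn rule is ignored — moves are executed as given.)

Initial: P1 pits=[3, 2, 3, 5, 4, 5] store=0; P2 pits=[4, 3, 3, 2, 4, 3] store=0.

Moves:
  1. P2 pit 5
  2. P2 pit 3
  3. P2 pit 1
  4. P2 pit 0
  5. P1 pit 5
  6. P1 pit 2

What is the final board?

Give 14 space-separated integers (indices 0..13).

Answer: 0 3 0 6 5 0 3 0 2 6 3 7 0 6

Derivation:
Move 1: P2 pit5 -> P1=[4,3,3,5,4,5](0) P2=[4,3,3,2,4,0](1)
Move 2: P2 pit3 -> P1=[0,3,3,5,4,5](0) P2=[4,3,3,0,5,0](6)
Move 3: P2 pit1 -> P1=[0,3,3,5,4,5](0) P2=[4,0,4,1,6,0](6)
Move 4: P2 pit0 -> P1=[0,3,3,5,4,5](0) P2=[0,1,5,2,7,0](6)
Move 5: P1 pit5 -> P1=[0,3,3,5,4,0](1) P2=[1,2,6,3,7,0](6)
Move 6: P1 pit2 -> P1=[0,3,0,6,5,0](3) P2=[0,2,6,3,7,0](6)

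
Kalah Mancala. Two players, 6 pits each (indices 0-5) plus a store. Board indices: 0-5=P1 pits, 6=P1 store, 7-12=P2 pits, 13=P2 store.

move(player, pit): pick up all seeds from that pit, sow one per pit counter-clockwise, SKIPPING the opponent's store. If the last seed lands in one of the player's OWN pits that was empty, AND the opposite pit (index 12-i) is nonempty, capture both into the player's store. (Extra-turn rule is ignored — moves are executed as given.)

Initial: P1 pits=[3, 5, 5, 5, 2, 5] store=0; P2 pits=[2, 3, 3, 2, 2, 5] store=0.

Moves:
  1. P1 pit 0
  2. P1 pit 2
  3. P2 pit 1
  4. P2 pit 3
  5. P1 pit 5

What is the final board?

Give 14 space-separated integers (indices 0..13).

Move 1: P1 pit0 -> P1=[0,6,6,6,2,5](0) P2=[2,3,3,2,2,5](0)
Move 2: P1 pit2 -> P1=[0,6,0,7,3,6](1) P2=[3,4,3,2,2,5](0)
Move 3: P2 pit1 -> P1=[0,6,0,7,3,6](1) P2=[3,0,4,3,3,6](0)
Move 4: P2 pit3 -> P1=[0,6,0,7,3,6](1) P2=[3,0,4,0,4,7](1)
Move 5: P1 pit5 -> P1=[0,6,0,7,3,0](2) P2=[4,1,5,1,5,7](1)

Answer: 0 6 0 7 3 0 2 4 1 5 1 5 7 1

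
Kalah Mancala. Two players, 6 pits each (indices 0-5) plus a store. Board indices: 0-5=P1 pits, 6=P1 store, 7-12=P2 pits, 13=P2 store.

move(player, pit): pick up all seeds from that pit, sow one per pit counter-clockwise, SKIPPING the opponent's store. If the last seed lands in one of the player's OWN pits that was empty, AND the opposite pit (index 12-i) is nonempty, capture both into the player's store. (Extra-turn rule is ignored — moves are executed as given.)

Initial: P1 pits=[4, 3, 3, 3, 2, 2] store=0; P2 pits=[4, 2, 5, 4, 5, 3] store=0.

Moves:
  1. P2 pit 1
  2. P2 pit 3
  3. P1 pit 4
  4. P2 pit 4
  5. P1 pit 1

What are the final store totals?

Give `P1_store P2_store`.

Answer: 2 2

Derivation:
Move 1: P2 pit1 -> P1=[4,3,3,3,2,2](0) P2=[4,0,6,5,5,3](0)
Move 2: P2 pit3 -> P1=[5,4,3,3,2,2](0) P2=[4,0,6,0,6,4](1)
Move 3: P1 pit4 -> P1=[5,4,3,3,0,3](1) P2=[4,0,6,0,6,4](1)
Move 4: P2 pit4 -> P1=[6,5,4,4,0,3](1) P2=[4,0,6,0,0,5](2)
Move 5: P1 pit1 -> P1=[6,0,5,5,1,4](2) P2=[4,0,6,0,0,5](2)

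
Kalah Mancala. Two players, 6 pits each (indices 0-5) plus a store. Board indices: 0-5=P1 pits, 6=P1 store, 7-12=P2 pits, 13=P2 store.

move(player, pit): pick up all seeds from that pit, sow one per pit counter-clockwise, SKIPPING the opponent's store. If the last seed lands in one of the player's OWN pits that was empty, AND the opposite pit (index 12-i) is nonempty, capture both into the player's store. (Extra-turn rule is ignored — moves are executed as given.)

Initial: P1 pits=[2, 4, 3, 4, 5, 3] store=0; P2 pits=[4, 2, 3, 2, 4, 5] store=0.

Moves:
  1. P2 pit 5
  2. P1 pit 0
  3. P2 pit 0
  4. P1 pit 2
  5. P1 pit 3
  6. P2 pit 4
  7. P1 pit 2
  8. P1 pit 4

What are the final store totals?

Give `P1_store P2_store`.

Answer: 9 2

Derivation:
Move 1: P2 pit5 -> P1=[3,5,4,5,5,3](0) P2=[4,2,3,2,4,0](1)
Move 2: P1 pit0 -> P1=[0,6,5,6,5,3](0) P2=[4,2,3,2,4,0](1)
Move 3: P2 pit0 -> P1=[0,6,5,6,5,3](0) P2=[0,3,4,3,5,0](1)
Move 4: P1 pit2 -> P1=[0,6,0,7,6,4](1) P2=[1,3,4,3,5,0](1)
Move 5: P1 pit3 -> P1=[0,6,0,0,7,5](2) P2=[2,4,5,4,5,0](1)
Move 6: P2 pit4 -> P1=[1,7,1,0,7,5](2) P2=[2,4,5,4,0,1](2)
Move 7: P1 pit2 -> P1=[1,7,0,0,7,5](8) P2=[2,4,0,4,0,1](2)
Move 8: P1 pit4 -> P1=[1,7,0,0,0,6](9) P2=[3,5,1,5,1,1](2)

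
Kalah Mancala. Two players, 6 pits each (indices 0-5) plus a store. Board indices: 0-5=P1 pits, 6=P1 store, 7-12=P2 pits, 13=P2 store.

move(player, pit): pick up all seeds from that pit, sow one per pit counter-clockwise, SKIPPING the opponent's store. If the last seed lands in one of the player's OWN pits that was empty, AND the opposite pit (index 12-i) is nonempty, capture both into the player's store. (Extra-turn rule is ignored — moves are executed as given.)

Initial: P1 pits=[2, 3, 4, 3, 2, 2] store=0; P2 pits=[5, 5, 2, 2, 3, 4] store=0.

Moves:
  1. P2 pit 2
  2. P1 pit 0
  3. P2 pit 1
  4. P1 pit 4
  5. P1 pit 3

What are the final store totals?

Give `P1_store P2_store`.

Answer: 2 1

Derivation:
Move 1: P2 pit2 -> P1=[2,3,4,3,2,2](0) P2=[5,5,0,3,4,4](0)
Move 2: P1 pit0 -> P1=[0,4,5,3,2,2](0) P2=[5,5,0,3,4,4](0)
Move 3: P2 pit1 -> P1=[0,4,5,3,2,2](0) P2=[5,0,1,4,5,5](1)
Move 4: P1 pit4 -> P1=[0,4,5,3,0,3](1) P2=[5,0,1,4,5,5](1)
Move 5: P1 pit3 -> P1=[0,4,5,0,1,4](2) P2=[5,0,1,4,5,5](1)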